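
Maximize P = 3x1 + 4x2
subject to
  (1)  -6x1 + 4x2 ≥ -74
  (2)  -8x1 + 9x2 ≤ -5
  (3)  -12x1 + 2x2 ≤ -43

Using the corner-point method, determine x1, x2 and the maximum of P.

Feasible corners and P = 3x1 + 4x2:
  (323/11, 281/11) → P = 2093/11
  (2/3, -35/2) → P = -68
  (377/92, 71/23) → P = 2267/92

The optimum lies where -6x1 + 4x2 = -74 and -8x1 + 9x2 = -5.
Solving simultaneously gives x1 = 323/11, x2 = 281/11.

x1 = 323/11, x2 = 281/11, maximum P = 2093/11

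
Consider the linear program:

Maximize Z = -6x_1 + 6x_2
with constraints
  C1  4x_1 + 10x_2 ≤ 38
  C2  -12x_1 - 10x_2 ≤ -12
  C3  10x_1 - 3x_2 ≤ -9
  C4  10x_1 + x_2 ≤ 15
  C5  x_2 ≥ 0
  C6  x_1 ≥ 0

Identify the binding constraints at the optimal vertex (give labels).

Feasible corners and Z = -6x_1 + 6x_2:
  (3/14, 26/7) → Z = 21
  (0, 19/5) → Z = 114/5
  (0, 3) → Z = 18

The maximum is at (0, 19/5). Substituting into each constraint, equality holds for C1 and C6; the remaining constraints have slack.

C1 and C6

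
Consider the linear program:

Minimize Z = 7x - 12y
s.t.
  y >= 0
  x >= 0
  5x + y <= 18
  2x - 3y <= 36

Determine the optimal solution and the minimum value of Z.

The binding constraints are x = 0 and 5x + y = 18.
Solving simultaneously gives x = 0, y = 18.

x = 0, y = 18, minimum Z = -216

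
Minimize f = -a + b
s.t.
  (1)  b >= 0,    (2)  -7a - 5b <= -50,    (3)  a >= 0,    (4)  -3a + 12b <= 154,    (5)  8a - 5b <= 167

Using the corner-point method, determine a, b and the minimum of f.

a = 167/8, b = 0, minimum f = -167/8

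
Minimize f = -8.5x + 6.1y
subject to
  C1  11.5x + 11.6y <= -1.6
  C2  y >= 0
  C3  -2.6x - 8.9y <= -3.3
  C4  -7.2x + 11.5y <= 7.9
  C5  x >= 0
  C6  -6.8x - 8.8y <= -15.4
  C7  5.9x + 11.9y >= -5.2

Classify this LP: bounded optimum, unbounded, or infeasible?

infeasible

The boundaries y = 0 and -6.8x - 8.8y = -15.4 meet at (77/34, 0), but that point violates 11.5x + 11.6y ≤ -1.6. Every candidate vertex is excluded by some other constraint, so the feasible region is empty.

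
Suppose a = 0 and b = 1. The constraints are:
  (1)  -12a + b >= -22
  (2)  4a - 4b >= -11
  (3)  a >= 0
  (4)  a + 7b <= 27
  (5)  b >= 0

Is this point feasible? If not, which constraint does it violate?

feasible

(1): 1 ≥ -22 ✓
(2): -4 ≥ -11 ✓
(3): 0 ≥ 0 ✓
(4): 7 ≤ 27 ✓
(5): 1 ≥ 0 ✓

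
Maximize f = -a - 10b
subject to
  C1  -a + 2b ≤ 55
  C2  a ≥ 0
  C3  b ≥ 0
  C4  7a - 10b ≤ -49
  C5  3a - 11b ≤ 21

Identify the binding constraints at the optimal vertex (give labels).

C2 and C4

Vertices and f = -a - 10b:
  (0, 55/2) → f = -275
  (113, 84) → f = -953
  (0, 49/10) → f = -49

The maximum is at (0, 49/10). Substituting into each constraint, equality holds for C2 and C4; the remaining constraints have slack.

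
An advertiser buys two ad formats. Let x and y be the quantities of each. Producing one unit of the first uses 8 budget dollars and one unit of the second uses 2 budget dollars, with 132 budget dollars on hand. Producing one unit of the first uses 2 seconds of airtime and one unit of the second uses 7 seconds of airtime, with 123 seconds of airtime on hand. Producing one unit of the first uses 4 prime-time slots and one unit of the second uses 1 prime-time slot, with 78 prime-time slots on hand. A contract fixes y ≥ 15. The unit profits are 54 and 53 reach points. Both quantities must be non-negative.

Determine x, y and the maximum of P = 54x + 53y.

x = 9, y = 15, maximum P = 1281

Extreme points and P = 54x + 53y:
  (0, 123/7) → P = 6519/7
  (0, 15) → P = 795
  (9, 15) → P = 1281

The optimum lies where 2x + 7y = 123 and y = 15.
Solving simultaneously gives x = 9, y = 15.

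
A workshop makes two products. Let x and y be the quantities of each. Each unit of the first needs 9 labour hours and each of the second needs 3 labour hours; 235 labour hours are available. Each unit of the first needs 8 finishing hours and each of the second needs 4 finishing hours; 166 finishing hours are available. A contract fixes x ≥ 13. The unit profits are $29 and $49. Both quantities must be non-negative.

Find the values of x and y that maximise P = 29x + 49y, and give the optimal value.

x = 13, y = 31/2, maximum P = 2273/2

Feasible corners and P = 29x + 49y:
  (83/4, 0) → P = 2407/4
  (13, 0) → P = 377
  (13, 31/2) → P = 2273/2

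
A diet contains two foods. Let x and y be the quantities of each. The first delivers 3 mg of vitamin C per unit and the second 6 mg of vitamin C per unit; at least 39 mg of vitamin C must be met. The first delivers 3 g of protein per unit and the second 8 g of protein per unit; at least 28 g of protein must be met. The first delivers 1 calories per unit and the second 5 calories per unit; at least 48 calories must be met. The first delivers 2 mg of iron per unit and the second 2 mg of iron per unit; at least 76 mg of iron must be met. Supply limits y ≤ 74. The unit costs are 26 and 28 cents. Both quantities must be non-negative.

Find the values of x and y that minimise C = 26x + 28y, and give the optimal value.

x = 71/2, y = 5/2, minimum C = 993

The feasible region is unbounded (it extends along (1, 0)), but C strictly increases along every unbounded feasible direction, so there is no improving ray and the minimum is attained at a vertex.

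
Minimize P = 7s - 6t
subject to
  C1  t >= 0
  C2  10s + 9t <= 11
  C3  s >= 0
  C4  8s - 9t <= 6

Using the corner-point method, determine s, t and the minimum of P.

Feasible corners and P = 7s - 6t:
  (0, 0) → P = 0
  (3/4, 0) → P = 21/4
  (0, 11/9) → P = -22/3
  (17/18, 14/81) → P = 301/54

s = 0, t = 11/9, minimum P = -22/3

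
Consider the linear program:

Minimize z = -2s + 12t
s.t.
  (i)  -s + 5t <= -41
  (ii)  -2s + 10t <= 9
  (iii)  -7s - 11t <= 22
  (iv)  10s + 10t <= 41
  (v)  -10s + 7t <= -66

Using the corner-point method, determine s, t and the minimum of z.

s = 671/40, t = -507/40, minimum z = -3713/20

Corner points and z = -2s + 12t:
  (341/46, -309/46) → z = -2195/23
  (41/4, -123/20) → z = -943/10
  (671/40, -507/40) → z = -3713/20

The binding constraints are -7s - 11t = 22 and 10s + 10t = 41.
Solving simultaneously gives s = 671/40, t = -507/40.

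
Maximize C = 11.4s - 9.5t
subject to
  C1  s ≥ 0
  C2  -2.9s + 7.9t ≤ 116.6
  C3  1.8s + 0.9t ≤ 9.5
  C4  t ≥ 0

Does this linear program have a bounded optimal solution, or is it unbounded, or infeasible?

bounded optimum

Vertices and C = 11.4s - 9.5t:
  (0, 95/9) → C = -1805/18
  (0, 0) → C = 0
  (95/18, 0) → C = 361/6
The feasible region has finitely many vertices and no improving ray; the maximum is 361/6 at (95/18, 0).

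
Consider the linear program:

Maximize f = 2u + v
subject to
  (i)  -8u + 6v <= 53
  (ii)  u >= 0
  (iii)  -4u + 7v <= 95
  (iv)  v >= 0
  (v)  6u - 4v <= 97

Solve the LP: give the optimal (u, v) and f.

u = 1059/26, v = 479/13, maximum f = 1538/13

Vertices and f = 2u + v:
  (0, 53/6) → f = 53/6
  (199/32, 137/8) → f = 473/16
  (0, 0) → f = 0
  (1059/26, 479/13) → f = 1538/13
  (97/6, 0) → f = 97/3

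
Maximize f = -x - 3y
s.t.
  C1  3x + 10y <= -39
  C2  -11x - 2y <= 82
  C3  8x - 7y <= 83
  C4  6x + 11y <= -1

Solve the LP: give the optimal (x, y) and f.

x = -136/31, y = -523/31, maximum f = 55

Corner points and f = -x - 3y:
  (-371/52, -183/104) → f = 1291/104
  (557/101, -561/101) → f = 1126/101
  (-136/31, -523/31) → f = 55

The optimum lies where -11x - 2y = 82 and 8x - 7y = 83.
Solving simultaneously gives x = -136/31, y = -523/31.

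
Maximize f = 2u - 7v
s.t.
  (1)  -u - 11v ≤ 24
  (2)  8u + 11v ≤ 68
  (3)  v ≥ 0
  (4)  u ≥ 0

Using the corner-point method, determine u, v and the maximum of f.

Extreme points and f = 2u - 7v:
  (17/2, 0) → f = 17
  (0, 68/11) → f = -476/11
  (0, 0) → f = 0

The binding constraints are 8u + 11v = 68 and v = 0.
Solving simultaneously gives u = 17/2, v = 0.

u = 17/2, v = 0, maximum f = 17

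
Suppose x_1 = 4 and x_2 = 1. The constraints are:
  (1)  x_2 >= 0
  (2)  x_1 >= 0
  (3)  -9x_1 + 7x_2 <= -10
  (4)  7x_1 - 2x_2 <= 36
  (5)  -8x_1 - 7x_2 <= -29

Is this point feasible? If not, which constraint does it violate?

(1): 1 ≥ 0 ✓
(2): 4 ≥ 0 ✓
(3): -29 ≤ -10 ✓
(4): 26 ≤ 36 ✓
(5): -39 ≤ -29 ✓

feasible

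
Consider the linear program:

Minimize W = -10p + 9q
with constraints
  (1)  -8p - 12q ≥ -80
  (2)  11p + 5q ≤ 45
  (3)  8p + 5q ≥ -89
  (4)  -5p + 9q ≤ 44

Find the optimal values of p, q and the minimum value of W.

p = 134/3, q = -1339/15, minimum W = -18751/15

Extreme points and W = -10p + 9q:
  (35/23, 130/23) → W = 820/23
  (16/11, 188/33) → W = 404/11
  (134/3, -1339/15) → W = -18751/15
  (-1021/97, -93/97) → W = 9373/97

The binding constraints are 11p + 5q = 45 and 8p + 5q = -89.
Solving simultaneously gives p = 134/3, q = -1339/15.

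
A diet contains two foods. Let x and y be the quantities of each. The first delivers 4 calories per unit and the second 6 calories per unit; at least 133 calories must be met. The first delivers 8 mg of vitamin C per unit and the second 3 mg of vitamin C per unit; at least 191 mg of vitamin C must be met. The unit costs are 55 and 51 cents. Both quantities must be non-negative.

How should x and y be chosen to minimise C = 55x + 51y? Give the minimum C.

x = 83/4, y = 25/3, minimum C = 6265/4

Extreme points and C = 55x + 51y:
  (0, 191/3) → C = 3247
  (133/4, 0) → C = 7315/4
  (83/4, 25/3) → C = 6265/4
The feasible region is unbounded (it extends along (0, 1), (1, 0)), but C strictly increases along every unbounded feasible direction, so there is no improving ray and the minimum is attained at a vertex.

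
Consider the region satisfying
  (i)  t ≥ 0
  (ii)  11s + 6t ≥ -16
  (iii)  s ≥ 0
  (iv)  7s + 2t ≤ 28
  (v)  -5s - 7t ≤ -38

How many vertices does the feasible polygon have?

3

Intersecting each pair of boundary lines and keeping only the points that satisfy every inequality leaves:
  (0, 14)
  (0, 38/7)
  (40/13, 42/13)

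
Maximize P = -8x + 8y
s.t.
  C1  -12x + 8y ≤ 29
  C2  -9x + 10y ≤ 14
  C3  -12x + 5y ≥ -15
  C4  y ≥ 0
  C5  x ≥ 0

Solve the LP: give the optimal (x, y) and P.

x = 0, y = 7/5, maximum P = 56/5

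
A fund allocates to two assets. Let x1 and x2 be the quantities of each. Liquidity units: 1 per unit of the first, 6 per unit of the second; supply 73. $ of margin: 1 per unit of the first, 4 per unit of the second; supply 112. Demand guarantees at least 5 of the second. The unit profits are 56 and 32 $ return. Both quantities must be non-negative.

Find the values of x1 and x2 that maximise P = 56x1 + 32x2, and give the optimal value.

Extreme points and P = 56x1 + 32x2:
  (0, 73/6) → P = 1168/3
  (0, 5) → P = 160
  (43, 5) → P = 2568

At the optimal vertex, x1 + 6x2 = 73 and x2 = 5.
Solving simultaneously gives x1 = 43, x2 = 5.

x1 = 43, x2 = 5, maximum P = 2568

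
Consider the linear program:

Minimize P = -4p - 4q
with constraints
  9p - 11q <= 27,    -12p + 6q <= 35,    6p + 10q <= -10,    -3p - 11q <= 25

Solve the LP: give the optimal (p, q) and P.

Vertices and P = -4p - 4q:
  (40/39, -21/13) → P = 92/39
  (1/6, -51/22) → P = 284/33
  (-205/78, 15/26) → P = 320/39
  (-107/30, -13/10) → P = 292/15

p = 40/39, q = -21/13, minimum P = 92/39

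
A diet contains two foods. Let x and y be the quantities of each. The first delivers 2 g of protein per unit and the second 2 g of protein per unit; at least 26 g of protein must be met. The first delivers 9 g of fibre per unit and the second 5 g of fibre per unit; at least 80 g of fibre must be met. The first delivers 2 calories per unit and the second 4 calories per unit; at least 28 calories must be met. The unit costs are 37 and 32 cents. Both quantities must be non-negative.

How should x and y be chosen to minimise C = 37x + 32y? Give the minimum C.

x = 15/4, y = 37/4, minimum C = 1739/4

Vertices and C = 37x + 32y:
  (0, 16) → C = 512
  (14, 0) → C = 518
  (15/4, 37/4) → C = 1739/4
  (12, 1) → C = 476
The feasible region is unbounded (it extends along (0, 1), (1, 0)), but C strictly increases along every unbounded feasible direction, so there is no improving ray and the minimum is attained at a vertex.

At the optimal vertex, 2x + 2y = 26 and 9x + 5y = 80.
Solving simultaneously gives x = 15/4, y = 37/4.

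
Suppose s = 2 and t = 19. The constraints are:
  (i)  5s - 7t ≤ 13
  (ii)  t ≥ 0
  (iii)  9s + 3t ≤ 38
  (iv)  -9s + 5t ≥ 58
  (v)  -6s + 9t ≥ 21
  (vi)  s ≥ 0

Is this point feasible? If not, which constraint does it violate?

not feasible — violates (iii)

Constraint (iii): 9s + 3t = 75, which is not ≤ 38. All other constraints are satisfied.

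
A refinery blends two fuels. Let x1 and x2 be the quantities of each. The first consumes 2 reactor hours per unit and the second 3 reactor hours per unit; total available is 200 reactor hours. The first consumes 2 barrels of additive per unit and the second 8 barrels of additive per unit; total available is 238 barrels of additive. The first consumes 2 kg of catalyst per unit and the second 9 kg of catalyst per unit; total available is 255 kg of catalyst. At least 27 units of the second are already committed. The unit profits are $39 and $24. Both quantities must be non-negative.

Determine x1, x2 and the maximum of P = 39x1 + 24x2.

x1 = 6, x2 = 27, maximum P = 882

The optimum lies where 2x1 + 9x2 = 255 and x2 = 27.
Solving simultaneously gives x1 = 6, x2 = 27.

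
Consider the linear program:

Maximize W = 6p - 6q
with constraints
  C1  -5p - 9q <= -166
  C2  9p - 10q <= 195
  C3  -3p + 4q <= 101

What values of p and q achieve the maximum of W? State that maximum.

p = 895/3, q = 249, maximum W = 296

Vertices and W = 6p - 6q:
  (3415/131, 519/131) → W = 17376/131
  (-245/47, 1003/47) → W = -7488/47
  (895/3, 249) → W = 296

The binding constraints are 9p - 10q = 195 and -3p + 4q = 101.
Solving simultaneously gives p = 895/3, q = 249.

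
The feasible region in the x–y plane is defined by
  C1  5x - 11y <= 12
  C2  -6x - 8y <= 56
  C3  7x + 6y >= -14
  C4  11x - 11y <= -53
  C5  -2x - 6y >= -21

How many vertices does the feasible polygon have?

3

Intersecting each pair of boundary lines and keeping only the points that satisfy every inequality leaves:
  (-472/143, 217/143)
  (-7, 35/6)
  (-87/88, 337/88)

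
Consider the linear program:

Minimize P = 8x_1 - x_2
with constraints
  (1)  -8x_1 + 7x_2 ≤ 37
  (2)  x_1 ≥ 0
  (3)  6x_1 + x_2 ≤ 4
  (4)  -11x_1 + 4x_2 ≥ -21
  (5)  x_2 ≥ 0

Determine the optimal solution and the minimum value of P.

Corner points and P = 8x_1 - x_2:
  (0, 4) → P = -4
  (0, 0) → P = 0
  (2/3, 0) → P = 16/3

At the optimal vertex, x_1 = 0 and 6x_1 + x_2 = 4.
Solving simultaneously gives x_1 = 0, x_2 = 4.

x_1 = 0, x_2 = 4, minimum P = -4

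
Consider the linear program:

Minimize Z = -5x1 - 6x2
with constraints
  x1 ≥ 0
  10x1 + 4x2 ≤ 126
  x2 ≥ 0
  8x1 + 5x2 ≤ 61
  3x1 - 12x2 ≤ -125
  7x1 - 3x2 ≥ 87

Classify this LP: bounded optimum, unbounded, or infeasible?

infeasible

The boundaries x1 = 0 and 8x1 + 5x2 = 61 meet at (0, 61/5), but that point violates 7x1 - 3x2 ≥ 87. Every candidate vertex is excluded by some other constraint, so the feasible region is empty.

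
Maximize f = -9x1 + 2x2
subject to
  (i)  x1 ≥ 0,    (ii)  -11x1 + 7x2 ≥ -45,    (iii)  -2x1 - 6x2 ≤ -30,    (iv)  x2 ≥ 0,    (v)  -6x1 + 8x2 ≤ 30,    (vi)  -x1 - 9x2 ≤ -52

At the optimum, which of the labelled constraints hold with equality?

Feasible corners and f = -9x1 + 2x2:
  (285/23, 300/23) → f = -1965/23
  (769/106, 527/106) → f = -5867/106
  (73/31, 171/31) → f = -315/31

The maximum is at (73/31, 171/31). Substituting into each constraint, equality holds for (v) and (vi); the remaining constraints have slack.

(v) and (vi)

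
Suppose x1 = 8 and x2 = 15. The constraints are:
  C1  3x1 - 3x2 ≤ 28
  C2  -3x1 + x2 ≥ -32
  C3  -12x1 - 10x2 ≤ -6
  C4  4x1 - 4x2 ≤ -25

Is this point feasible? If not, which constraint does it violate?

feasible

C1: -21 ≤ 28 ✓
C2: -9 ≥ -32 ✓
C3: -246 ≤ -6 ✓
C4: -28 ≤ -25 ✓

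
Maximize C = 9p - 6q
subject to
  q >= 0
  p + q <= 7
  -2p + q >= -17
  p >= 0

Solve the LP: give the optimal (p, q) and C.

At the optimal vertex, q = 0 and p + q = 7.
Solving simultaneously gives p = 7, q = 0.

p = 7, q = 0, maximum C = 63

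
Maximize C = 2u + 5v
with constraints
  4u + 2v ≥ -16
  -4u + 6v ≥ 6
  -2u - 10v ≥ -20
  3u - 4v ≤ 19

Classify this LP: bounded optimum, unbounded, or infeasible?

Corner points and C = 2u + 5v:
  (-27/8, -5/4) → C = -13
  (-50/9, 28/9) → C = 40/9
  (15/13, 23/13) → C = 145/13
The feasible region has finitely many vertices and no improving ray; the maximum is 145/13 at (15/13, 23/13).

bounded optimum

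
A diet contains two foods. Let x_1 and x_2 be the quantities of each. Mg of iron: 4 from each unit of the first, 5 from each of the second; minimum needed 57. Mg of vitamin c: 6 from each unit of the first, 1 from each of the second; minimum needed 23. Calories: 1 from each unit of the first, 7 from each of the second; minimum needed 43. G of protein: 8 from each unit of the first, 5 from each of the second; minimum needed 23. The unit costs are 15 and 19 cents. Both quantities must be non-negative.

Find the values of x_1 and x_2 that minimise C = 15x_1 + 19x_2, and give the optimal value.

The feasible region is unbounded (it extends along (0, 1), (1, 0)), but C strictly increases along every unbounded feasible direction, so there is no improving ray and the minimum is attained at a vertex.

x_1 = 8, x_2 = 5, minimum C = 215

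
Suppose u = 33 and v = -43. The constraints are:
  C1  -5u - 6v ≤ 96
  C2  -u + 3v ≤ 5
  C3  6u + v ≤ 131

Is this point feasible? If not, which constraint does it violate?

Constraint C3: 6u + v = 155, which is not ≤ 131. All other constraints are satisfied.

not feasible — violates C3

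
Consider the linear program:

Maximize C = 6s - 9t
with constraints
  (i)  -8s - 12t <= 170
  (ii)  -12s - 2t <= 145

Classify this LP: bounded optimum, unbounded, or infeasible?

unbounded

From the feasible point (-175/16, -55/8), moving in the direction (12, -8) keeps every constraint satisfied while C increases without bound.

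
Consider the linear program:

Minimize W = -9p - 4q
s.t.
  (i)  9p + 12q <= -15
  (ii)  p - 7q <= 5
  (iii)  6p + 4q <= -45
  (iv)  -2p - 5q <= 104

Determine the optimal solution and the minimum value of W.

Feasible corners and W = -9p - 4q:
  (-40/3, 35/4) → W = 85
  (-295/46, -75/46) → W = 2955/46
  (-37, -6) → W = 357
The feasible region is unbounded (it extends along (-4, 3), (-5, 2)), but W strictly increases along every unbounded feasible direction, so there is no improving ray and the minimum is attained at a vertex.

The optimum lies where p - 7q = 5 and 6p + 4q = -45.
Solving simultaneously gives p = -295/46, q = -75/46.

p = -295/46, q = -75/46, minimum W = 2955/46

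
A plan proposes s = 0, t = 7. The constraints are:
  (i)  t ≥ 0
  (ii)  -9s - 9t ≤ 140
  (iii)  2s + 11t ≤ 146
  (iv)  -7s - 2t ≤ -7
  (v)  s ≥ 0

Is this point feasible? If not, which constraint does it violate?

(i): 7 ≥ 0 ✓
(ii): -63 ≤ 140 ✓
(iii): 77 ≤ 146 ✓
(iv): -14 ≤ -7 ✓
(v): 0 ≥ 0 ✓

feasible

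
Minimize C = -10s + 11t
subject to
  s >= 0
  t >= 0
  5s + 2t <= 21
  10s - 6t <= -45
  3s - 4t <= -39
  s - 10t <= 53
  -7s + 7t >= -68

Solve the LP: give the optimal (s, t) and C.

Vertices and C = -10s + 11t:
  (0, 21/2) → C = 231/2
  (0, 39/4) → C = 429/4
  (3/13, 129/13) → C = 1389/13

The optimum lies where 5s + 2t = 21 and 3s - 4t = -39.
Solving simultaneously gives s = 3/13, t = 129/13.

s = 3/13, t = 129/13, minimum C = 1389/13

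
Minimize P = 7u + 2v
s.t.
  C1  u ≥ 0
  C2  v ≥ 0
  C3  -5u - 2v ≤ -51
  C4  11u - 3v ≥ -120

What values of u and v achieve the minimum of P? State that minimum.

Feasible corners and P = 7u + 2v:
  (0, 51/2) → P = 51
  (0, 40) → P = 80
  (51/5, 0) → P = 357/5
The feasible region is unbounded (it extends along (3, 11), (1, 0)), but P strictly increases along every unbounded feasible direction, so there is no improving ray and the minimum is attained at a vertex.

u = 0, v = 51/2, minimum P = 51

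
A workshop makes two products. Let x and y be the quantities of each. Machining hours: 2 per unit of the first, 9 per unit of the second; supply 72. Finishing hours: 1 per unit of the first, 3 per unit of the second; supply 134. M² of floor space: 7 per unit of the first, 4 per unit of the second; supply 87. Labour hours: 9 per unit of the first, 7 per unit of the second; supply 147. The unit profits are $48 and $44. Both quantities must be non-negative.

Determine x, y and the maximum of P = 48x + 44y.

x = 9, y = 6, maximum P = 696

At the optimal vertex, 2x + 9y = 72 and 7x + 4y = 87.
Solving simultaneously gives x = 9, y = 6.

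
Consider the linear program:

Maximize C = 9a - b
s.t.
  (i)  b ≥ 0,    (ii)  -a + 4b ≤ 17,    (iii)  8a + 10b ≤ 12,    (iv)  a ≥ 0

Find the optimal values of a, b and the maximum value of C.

a = 3/2, b = 0, maximum C = 27/2

Corner points and C = 9a - b:
  (3/2, 0) → C = 27/2
  (0, 0) → C = 0
  (0, 6/5) → C = -6/5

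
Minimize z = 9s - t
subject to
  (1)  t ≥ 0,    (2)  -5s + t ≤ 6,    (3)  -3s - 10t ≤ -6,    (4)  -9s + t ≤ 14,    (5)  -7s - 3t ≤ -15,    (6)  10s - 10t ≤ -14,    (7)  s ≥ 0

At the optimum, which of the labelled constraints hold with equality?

(2) and (7)

Corner points and z = 9s - t:
  (0, 6) → z = -6
  (27/25, 62/25) → z = 181/25
  (0, 5) → z = -5
The feasible region is unbounded (it extends along (1, 5), (1, 1)), but z strictly increases along every unbounded feasible direction, so there is no improving ray and the minimum is attained at a vertex.

The minimum is at (0, 6). Substituting into each constraint, equality holds for (2) and (7); the remaining constraints have slack.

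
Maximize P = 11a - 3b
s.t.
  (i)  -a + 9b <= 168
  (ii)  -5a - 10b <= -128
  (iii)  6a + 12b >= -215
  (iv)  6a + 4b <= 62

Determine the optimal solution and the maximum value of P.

Extreme points and P = 11a - 3b:
  (-48/5, 88/5) → P = -792/5
  (-57/29, 535/29) → P = -2232/29
  (27/10, 229/20) → P = -93/20

a = 27/10, b = 229/20, maximum P = -93/20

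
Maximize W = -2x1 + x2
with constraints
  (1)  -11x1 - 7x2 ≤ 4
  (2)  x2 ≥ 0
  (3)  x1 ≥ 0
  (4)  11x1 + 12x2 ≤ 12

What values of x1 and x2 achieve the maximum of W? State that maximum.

Feasible corners and W = -2x1 + x2:
  (0, 0) → W = 0
  (12/11, 0) → W = -24/11
  (0, 1) → W = 1

x1 = 0, x2 = 1, maximum W = 1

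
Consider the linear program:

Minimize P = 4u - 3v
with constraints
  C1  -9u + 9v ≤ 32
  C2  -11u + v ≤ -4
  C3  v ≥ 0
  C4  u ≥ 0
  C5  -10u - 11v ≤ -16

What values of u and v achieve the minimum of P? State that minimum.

u = 34/45, v = 194/45, minimum P = -446/45

Vertices and P = 4u - 3v:
  (34/45, 194/45) → P = -446/45
  (60/131, 136/131) → P = -168/131
  (8/5, 0) → P = 32/5
The feasible region is unbounded (it extends along (1, 1), (1, 0)), but P strictly increases along every unbounded feasible direction, so there is no improving ray and the minimum is attained at a vertex.

At the optimal vertex, -9u + 9v = 32 and -11u + v = -4.
Solving simultaneously gives u = 34/45, v = 194/45.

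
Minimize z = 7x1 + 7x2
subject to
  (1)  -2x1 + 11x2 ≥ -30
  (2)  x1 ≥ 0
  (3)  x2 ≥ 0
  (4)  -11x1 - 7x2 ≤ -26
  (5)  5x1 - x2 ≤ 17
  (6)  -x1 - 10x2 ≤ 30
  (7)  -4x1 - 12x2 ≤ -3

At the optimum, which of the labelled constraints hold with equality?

Feasible corners and z = 7x1 + 7x2:
  (0, 26/7) → z = 26
  (26/11, 0) → z = 182/11
  (17/5, 0) → z = 119/5
The feasible region is unbounded (it extends along (0, 1), (1, 5)), but z strictly increases along every unbounded feasible direction, so there is no improving ray and the minimum is attained at a vertex.

The minimum is at (26/11, 0). Substituting into each constraint, equality holds for (3) and (4); the remaining constraints have slack.

(3) and (4)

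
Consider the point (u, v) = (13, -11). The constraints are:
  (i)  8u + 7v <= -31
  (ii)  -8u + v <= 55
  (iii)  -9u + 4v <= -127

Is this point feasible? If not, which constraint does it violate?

Constraint (i): 8u + 7v = 27, which is not ≤ -31. All other constraints are satisfied.

not feasible — violates (i)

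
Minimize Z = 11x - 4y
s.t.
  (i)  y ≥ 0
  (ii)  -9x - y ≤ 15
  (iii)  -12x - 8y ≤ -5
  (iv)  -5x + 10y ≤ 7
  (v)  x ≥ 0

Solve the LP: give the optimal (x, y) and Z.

x = 0, y = 7/10, minimum Z = -14/5

Feasible corners and Z = 11x - 4y:
  (5/12, 0) → Z = 55/12
  (0, 5/8) → Z = -5/2
  (0, 7/10) → Z = -14/5
The feasible region is unbounded (it extends along (2, 1), (1, 0)), but Z strictly increases along every unbounded feasible direction, so there is no improving ray and the minimum is attained at a vertex.

At the optimal vertex, -5x + 10y = 7 and x = 0.
Solving simultaneously gives x = 0, y = 7/10.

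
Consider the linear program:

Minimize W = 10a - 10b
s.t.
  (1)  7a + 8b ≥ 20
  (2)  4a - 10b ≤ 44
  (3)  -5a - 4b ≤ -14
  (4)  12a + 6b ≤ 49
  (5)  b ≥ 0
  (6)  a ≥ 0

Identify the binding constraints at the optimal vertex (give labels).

(4) and (6)

Extreme points and W = 10a - 10b:
  (8/3, 1/6) → W = 25
  (20/7, 0) → W = 200/7
  (0, 7/2) → W = -35
  (49/12, 0) → W = 245/6
  (0, 49/6) → W = -245/3

The minimum is at (0, 49/6). Substituting into each constraint, equality holds for (4) and (6); the remaining constraints have slack.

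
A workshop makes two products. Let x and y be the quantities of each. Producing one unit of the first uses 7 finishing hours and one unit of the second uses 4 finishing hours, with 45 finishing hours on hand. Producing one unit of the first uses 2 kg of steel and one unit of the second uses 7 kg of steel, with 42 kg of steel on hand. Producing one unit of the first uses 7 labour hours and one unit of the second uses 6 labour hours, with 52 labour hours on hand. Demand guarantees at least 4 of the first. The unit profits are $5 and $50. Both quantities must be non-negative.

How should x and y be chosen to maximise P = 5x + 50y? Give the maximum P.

Corner points and P = 5x + 50y:
  (45/7, 0) → P = 225/7
  (4, 0) → P = 20
  (31/7, 7/2) → P = 1380/7
  (4, 4) → P = 220

The optimum lies where 7x + 6y = 52 and x = 4.
Solving simultaneously gives x = 4, y = 4.

x = 4, y = 4, maximum P = 220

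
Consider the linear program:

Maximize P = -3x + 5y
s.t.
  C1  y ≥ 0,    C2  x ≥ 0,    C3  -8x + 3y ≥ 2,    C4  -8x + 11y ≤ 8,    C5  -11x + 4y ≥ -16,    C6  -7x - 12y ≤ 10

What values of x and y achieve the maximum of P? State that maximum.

Vertices and P = -3x + 5y:
  (0, 2/3) → P = 10/3
  (0, 8/11) → P = 40/11
  (1/32, 3/4) → P = 117/32

x = 1/32, y = 3/4, maximum P = 117/32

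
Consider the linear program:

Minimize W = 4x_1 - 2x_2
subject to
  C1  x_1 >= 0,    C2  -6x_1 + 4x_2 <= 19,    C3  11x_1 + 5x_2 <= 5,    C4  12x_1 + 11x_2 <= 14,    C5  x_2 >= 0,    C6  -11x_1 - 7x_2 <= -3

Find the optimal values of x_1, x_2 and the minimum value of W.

Vertices and W = 4x_1 - 2x_2:
  (0, 1) → W = -2
  (0, 3/7) → W = -6/7
  (5/11, 0) → W = 20/11
  (3/11, 0) → W = 12/11

At the optimal vertex, x_1 = 0 and 11x_1 + 5x_2 = 5.
Solving simultaneously gives x_1 = 0, x_2 = 1.

x_1 = 0, x_2 = 1, minimum W = -2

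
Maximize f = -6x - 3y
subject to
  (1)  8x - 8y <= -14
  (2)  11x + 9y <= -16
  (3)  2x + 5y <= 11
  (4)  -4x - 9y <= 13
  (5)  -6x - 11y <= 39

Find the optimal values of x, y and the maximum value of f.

x = -79/2, y = 18, maximum f = 183

The binding constraints are 2x + 5y = 11 and -6x - 11y = 39.
Solving simultaneously gives x = -79/2, y = 18.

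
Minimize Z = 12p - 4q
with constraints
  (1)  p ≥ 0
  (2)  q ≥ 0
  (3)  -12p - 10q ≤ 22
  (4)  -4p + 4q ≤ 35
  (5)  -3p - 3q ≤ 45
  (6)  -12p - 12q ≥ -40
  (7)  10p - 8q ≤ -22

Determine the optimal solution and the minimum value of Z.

Feasible corners and Z = 12p - 4q:
  (0, 10/3) → Z = -40/3
  (0, 11/4) → Z = -11
  (7/27, 83/27) → Z = -248/27

At the optimal vertex, p = 0 and -12p - 12q = -40.
Solving simultaneously gives p = 0, q = 10/3.

p = 0, q = 10/3, minimum Z = -40/3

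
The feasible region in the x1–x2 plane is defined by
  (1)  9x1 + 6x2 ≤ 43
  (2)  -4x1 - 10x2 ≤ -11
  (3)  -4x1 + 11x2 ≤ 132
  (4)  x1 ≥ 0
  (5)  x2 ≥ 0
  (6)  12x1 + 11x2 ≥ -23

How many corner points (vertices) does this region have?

The feasible vertices (each the meet of two boundaries and inside every other half-plane) are:
  (0, 43/6)
  (43/9, 0)
  (0, 11/10)
  (11/4, 0)

4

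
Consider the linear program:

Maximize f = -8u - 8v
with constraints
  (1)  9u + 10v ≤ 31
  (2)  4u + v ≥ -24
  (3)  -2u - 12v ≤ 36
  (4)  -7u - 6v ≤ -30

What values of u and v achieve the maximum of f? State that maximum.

Vertices and f = -8u - 8v:
  (183/22, -193/44) → f = -346/11
  (57/8, -53/16) → f = -61/2
  (8, -13/3) → f = -88/3

At the optimal vertex, -2u - 12v = 36 and -7u - 6v = -30.
Solving simultaneously gives u = 8, v = -13/3.

u = 8, v = -13/3, maximum f = -88/3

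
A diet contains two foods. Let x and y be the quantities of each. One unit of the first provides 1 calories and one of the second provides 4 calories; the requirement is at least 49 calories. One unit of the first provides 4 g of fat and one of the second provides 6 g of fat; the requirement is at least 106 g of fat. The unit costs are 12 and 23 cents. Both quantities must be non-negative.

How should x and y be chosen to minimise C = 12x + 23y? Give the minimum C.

x = 13, y = 9, minimum C = 363

Vertices and C = 12x + 23y:
  (0, 53/3) → C = 1219/3
  (49, 0) → C = 588
  (13, 9) → C = 363
The feasible region is unbounded (it extends along (0, 1), (1, 0)), but C strictly increases along every unbounded feasible direction, so there is no improving ray and the minimum is attained at a vertex.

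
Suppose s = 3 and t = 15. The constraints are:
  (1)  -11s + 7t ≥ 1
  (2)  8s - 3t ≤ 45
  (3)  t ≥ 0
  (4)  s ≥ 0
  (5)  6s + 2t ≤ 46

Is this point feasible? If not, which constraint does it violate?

Constraint (5): 6s + 2t = 48, which is not ≤ 46. All other constraints are satisfied.

not feasible — violates (5)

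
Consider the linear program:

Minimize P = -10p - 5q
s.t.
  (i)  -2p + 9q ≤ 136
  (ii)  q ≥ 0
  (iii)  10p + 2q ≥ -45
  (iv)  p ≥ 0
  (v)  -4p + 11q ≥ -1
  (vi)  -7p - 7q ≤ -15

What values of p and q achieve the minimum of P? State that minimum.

Vertices and P = -10p - 5q:
  (0, 136/9) → P = -680/9
  (215/2, 39) → P = -1270
  (0, 15/7) → P = -75/7
  (172/105, 53/105) → P = -397/21

The binding constraints are -2p + 9q = 136 and -4p + 11q = -1.
Solving simultaneously gives p = 215/2, q = 39.

p = 215/2, q = 39, minimum P = -1270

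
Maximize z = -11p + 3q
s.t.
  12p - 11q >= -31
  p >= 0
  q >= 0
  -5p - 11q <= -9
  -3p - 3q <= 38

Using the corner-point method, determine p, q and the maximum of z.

p = 0, q = 31/11, maximum z = 93/11

Feasible corners and z = -11p + 3q:
  (0, 31/11) → z = 93/11
  (0, 9/11) → z = 27/11
  (9/5, 0) → z = -99/5
The feasible region is unbounded (it extends along (11, 12), (1, 0)), but z strictly decreases along every unbounded feasible direction, so there is no improving ray and the maximum is attained at a vertex.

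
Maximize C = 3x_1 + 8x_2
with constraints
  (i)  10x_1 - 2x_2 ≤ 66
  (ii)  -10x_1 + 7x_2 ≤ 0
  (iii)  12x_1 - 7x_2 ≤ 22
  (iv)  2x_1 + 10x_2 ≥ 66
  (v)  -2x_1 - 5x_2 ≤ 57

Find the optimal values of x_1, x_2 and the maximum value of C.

x_1 = 231/25, x_2 = 66/5, maximum C = 3333/25

Vertices and C = 3x_1 + 8x_2:
  (231/25, 66/5) → C = 3333/25
  (209/23, 286/23) → C = 2915/23
  (77/19, 110/19) → C = 1111/19
  (341/67, 374/67) → C = 4015/67

At the optimal vertex, 10x_1 - 2x_2 = 66 and -10x_1 + 7x_2 = 0.
Solving simultaneously gives x_1 = 231/25, x_2 = 66/5.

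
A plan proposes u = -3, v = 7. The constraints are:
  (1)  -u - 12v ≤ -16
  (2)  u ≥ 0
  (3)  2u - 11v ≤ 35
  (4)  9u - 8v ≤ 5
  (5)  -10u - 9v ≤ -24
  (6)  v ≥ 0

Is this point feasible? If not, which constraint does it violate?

not feasible — violates (2)

Constraint (2): u = -3, which is not ≥ 0. All other constraints are satisfied.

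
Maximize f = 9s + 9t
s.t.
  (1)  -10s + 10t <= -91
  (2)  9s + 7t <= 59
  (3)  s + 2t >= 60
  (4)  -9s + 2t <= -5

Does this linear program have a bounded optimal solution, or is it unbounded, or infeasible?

The boundaries -10s + 10t = -91 and 9s + 7t = 59 meet at (1227/160, -229/160), but that point violates s + 2t ≥ 60. Every candidate vertex is excluded by some other constraint, so the feasible region is empty.

infeasible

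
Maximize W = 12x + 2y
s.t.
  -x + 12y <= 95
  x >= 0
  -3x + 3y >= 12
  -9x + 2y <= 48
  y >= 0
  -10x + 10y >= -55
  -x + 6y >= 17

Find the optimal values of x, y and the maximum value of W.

Extreme points and W = 12x + 2y:
  (0, 95/12) → W = 95/6
  (47/11, 91/11) → W = 746/11
  (0, 4) → W = 8

x = 47/11, y = 91/11, maximum W = 746/11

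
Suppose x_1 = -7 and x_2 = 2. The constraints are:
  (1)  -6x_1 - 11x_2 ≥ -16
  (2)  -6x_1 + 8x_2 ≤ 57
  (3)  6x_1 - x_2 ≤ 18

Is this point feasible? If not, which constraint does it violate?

not feasible — violates (2)

Constraint (2): -6x_1 + 8x_2 = 58, which is not ≤ 57. All other constraints are satisfied.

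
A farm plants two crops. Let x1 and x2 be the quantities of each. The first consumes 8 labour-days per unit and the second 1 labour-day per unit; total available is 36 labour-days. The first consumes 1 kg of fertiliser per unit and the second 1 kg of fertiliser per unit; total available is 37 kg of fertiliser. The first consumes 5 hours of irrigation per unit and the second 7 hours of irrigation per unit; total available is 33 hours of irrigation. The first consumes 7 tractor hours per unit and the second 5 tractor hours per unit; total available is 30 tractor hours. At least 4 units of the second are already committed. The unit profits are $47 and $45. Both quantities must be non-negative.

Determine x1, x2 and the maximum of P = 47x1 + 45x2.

x1 = 1, x2 = 4, maximum P = 227

Extreme points and P = 47x1 + 45x2:
  (0, 33/7) → P = 1485/7
  (0, 4) → P = 180
  (1, 4) → P = 227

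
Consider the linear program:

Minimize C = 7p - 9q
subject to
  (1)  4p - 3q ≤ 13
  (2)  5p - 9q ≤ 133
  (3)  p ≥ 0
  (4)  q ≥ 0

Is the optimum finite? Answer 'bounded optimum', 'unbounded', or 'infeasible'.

From the feasible point (13/4, 0), moving in the direction (0, 1) keeps every constraint satisfied while C decreases without bound.

unbounded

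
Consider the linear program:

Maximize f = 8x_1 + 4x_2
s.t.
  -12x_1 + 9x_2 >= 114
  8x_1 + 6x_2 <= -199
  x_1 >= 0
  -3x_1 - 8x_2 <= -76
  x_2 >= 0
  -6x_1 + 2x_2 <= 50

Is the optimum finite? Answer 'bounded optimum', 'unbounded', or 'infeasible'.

infeasible

The boundaries -12x_1 + 9x_2 = 114 and x_1 = 0 meet at (0, 38/3), but that point violates 8x_1 + 6x_2 ≤ -199. Every candidate vertex is excluded by some other constraint, so the feasible region is empty.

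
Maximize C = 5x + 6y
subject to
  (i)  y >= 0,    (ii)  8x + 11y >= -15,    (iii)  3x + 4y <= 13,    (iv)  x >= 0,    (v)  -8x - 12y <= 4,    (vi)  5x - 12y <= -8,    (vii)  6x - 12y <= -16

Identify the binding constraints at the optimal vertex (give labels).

(iii) and (vii)

Extreme points and C = 5x + 6y:
  (0, 13/4) → C = 39/2
  (23/15, 21/10) → C = 304/15
  (0, 4/3) → C = 8

The maximum is at (23/15, 21/10). Substituting into each constraint, equality holds for (iii) and (vii); the remaining constraints have slack.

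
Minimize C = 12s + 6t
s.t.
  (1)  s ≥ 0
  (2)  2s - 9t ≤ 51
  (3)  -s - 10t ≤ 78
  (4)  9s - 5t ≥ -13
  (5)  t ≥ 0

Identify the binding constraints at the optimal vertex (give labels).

Extreme points and C = 12s + 6t:
  (0, 13/5) → C = 78/5
  (0, 0) → C = 0
  (51/2, 0) → C = 306
The feasible region is unbounded (it extends along (9, 2), (5, 9)), but C strictly increases along every unbounded feasible direction, so there is no improving ray and the minimum is attained at a vertex.

The minimum is at (0, 0). Substituting into each constraint, equality holds for (1) and (5); the remaining constraints have slack.

(1) and (5)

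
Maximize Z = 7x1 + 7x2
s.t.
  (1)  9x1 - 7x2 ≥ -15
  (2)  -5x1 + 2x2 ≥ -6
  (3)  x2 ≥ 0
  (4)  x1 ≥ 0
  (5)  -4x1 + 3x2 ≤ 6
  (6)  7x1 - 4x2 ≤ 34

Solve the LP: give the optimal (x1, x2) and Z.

Vertices and Z = 7x1 + 7x2:
  (72/17, 129/17) → Z = 1407/17
  (3, 6) → Z = 63
  (6/5, 0) → Z = 42/5
  (0, 0) → Z = 0
  (0, 2) → Z = 14

x1 = 72/17, x2 = 129/17, maximum Z = 1407/17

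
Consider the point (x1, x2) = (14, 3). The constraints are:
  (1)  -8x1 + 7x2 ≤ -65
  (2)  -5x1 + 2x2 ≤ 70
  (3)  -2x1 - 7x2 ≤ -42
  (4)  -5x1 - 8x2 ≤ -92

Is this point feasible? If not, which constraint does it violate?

(1): -91 ≤ -65 ✓
(2): -64 ≤ 70 ✓
(3): -49 ≤ -42 ✓
(4): -94 ≤ -92 ✓

feasible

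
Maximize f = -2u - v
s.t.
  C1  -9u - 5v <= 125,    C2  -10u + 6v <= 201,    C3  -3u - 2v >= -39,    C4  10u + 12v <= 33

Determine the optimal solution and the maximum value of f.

u = -135/8, v = 43/8, maximum f = 227/8

Corner points and f = -2u - v:
  (-135/8, 43/8) → f = 227/8
  (-123/10, 13) → f = 58/5
  (201/8, -291/16) → f = -513/16
The feasible region is unbounded (it extends along (2, -3), (5, -9)), but f strictly decreases along every unbounded feasible direction, so there is no improving ray and the maximum is attained at a vertex.

The binding constraints are -9u - 5v = 125 and -10u + 6v = 201.
Solving simultaneously gives u = -135/8, v = 43/8.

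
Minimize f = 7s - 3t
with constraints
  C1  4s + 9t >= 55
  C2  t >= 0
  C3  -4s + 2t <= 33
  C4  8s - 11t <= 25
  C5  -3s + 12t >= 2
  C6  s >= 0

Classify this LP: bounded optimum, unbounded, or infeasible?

bounded optimum

Corner points and f = 7s - 3t:
  (415/58, 85/29) → f = 2395/58
  (0, 55/9) → f = -55/3
  (0, 33/2) → f = -99/2
The feasible region has finitely many vertices and no improving ray; the minimum is -99/2 at (0, 33/2).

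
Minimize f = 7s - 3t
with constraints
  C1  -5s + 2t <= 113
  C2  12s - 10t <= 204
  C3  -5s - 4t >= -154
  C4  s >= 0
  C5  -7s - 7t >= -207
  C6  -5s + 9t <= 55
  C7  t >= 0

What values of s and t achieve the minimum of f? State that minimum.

s = 0, t = 55/9, minimum f = -55/3

Feasible corners and f = 7s - 3t:
  (159/7, 48/7) → f = 969/7
  (17, 0) → f = 119
  (0, 55/9) → f = -55/3
  (0, 0) → f = 0
  (739/49, 710/49) → f = 3043/49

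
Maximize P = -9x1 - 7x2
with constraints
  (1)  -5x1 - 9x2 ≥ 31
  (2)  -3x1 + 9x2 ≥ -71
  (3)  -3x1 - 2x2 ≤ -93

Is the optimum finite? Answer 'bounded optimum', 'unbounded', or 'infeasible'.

infeasible

The boundaries -5x1 - 9x2 = 31 and -3x1 + 9x2 = -71 meet at (5, -56/9), but that point violates -3x1 - 2x2 ≤ -93. Every candidate vertex is excluded by some other constraint, so the feasible region is empty.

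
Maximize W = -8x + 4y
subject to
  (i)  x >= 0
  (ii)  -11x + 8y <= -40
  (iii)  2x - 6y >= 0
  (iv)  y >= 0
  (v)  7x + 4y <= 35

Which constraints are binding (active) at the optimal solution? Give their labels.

(ii) and (iv)

Extreme points and W = -8x + 4y:
  (40/11, 0) → W = -320/11
  (22/5, 21/20) → W = -31
  (5, 0) → W = -40

The maximum is at (40/11, 0). Substituting into each constraint, equality holds for (ii) and (iv); the remaining constraints have slack.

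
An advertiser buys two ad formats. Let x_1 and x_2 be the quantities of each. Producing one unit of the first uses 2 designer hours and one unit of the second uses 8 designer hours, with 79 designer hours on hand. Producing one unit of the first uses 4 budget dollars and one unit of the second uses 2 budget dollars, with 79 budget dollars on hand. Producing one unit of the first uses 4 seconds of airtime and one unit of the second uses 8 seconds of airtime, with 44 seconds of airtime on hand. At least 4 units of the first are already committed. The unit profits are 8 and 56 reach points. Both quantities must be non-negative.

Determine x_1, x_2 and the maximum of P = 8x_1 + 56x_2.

x_1 = 4, x_2 = 7/2, maximum P = 228

Corner points and P = 8x_1 + 56x_2:
  (11, 0) → P = 88
  (4, 0) → P = 32
  (4, 7/2) → P = 228

The optimum lies where 4x_1 + 8x_2 = 44 and x_1 = 4.
Solving simultaneously gives x_1 = 4, x_2 = 7/2.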